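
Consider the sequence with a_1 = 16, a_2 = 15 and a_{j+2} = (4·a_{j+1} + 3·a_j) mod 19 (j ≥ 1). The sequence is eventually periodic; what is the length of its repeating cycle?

18

Listing terms: a_1 = 16, a_2 = 15, a_3 = 13, a_4 = 2, a_5 = 9, a_6 = 4, a_7 = 5, a_8 = 13, a_9 = 10, a_{10} = 3, a_{11} = 4, a_{12} = 6, a_{13} = 17, a_{14} = 10, a_{15} = 15, a_{16} = 14, a_{17} = 6, a_{18} = 9, a_{19} = 16, a_{20} = 15.
The sequence repeats with period 18.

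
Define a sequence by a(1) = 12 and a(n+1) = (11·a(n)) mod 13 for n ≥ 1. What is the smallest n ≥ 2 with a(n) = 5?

10

We have a(1) = 12, a(2) = 2, a(3) = 9, a(4) = 8, a(5) = 10, a(6) = 6, a(7) = 1, a(8) = 11, a(9) = 4, a(10) = 5, a(11) = 3, a(12) = 7, a(13) = 12.
Since a(13) = a(1) = 12, the sequence is periodic with period 12.
The value 5 first appears (with n ≥ 2) at a(10).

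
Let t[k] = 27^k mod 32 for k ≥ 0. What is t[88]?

Computing terms: t[0] = 1; t[1] = 27; t[2] = 25; t[3] = 3; t[4] = 17; t[5] = 11; t[6] = 9; t[7] = 19; t[8] = 1.
Since t[8] = t[0] = 1, the sequence is periodic with period 8.
So t[88] = t[0 + ((88-0) mod 8)] = t[0] = 1.

1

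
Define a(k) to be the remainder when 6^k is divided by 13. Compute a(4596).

1

We have a(1) = 6, a(2) = 10, a(3) = 8, a(4) = 9, a(5) = 2, a(6) = 12, a(7) = 7, a(8) = 3, a(9) = 5, a(10) = 4, a(11) = 11, a(12) = 1, a(13) = 6.
Since a(13) = a(1) = 6, the sequence is periodic with period 12.
So a(4596) = a(1 + ((4596-1) mod 12)) = a(12) = 1.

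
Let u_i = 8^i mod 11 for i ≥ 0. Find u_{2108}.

Computing terms: u_0 = 1, u_1 = 8, u_2 = 9, u_3 = 6, u_4 = 4, u_5 = 10, u_6 = 3, u_7 = 2, u_8 = 5, u_9 = 7, u_{10} = 1.
Since u_{10} = u_0 = 1, the sequence is periodic with period 10.
So u_{2108} = u_{0 + ((2108-0) mod 10)} = u_8 = 5.

5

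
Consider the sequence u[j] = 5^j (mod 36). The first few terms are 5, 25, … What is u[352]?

13

We have u[1] = 5,  u[2] = 25,  u[3] = 17,  u[4] = 13,  u[5] = 29,  u[6] = 1,  u[7] = 5.
The sequence repeats with period 6.
So u[352] = u[1 + ((352-1) mod 6)] = u[4] = 13.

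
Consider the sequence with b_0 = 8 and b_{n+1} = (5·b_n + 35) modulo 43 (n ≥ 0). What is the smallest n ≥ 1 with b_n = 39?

Computing terms: b_0 = 8,  b_1 = 32,  b_2 = 23,  b_3 = 21,  b_4 = 11,  b_5 = 4,  b_6 = 12,  b_7 = 9,  b_8 = 37,  b_9 = 5,  b_{10} = 17,  b_{11} = 34,  b_{12} = 33,  b_{13} = 28,  b_{14} = 3,  b_{15} = 7,  b_{16} = 27,  b_{17} = 41,  b_{18} = 25,  b_{19} = 31,  b_{20} = 18,  b_{21} = 39,  b_{22} = 15,  b_{23} = 24,  b_{24} = 26,  b_{25} = 36,  b_{26} = 0,  b_{27} = 35,  b_{28} = 38,  b_{29} = 10,  b_{30} = 42,  b_{31} = 30,  b_{32} = 13,  b_{33} = 14,  b_{34} = 19,  b_{35} = 1,  b_{36} = 40,  b_{37} = 20,  b_{38} = 6,  b_{39} = 22,  b_{40} = 16,  b_{41} = 29,  b_{42} = 8.
The sequence repeats with period 42.
The value 39 first appears (with n ≥ 1) at b_{21}.

21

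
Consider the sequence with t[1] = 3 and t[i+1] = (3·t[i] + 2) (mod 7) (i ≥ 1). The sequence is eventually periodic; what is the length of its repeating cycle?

t[1] = 3, t[2] = 4, t[3] = 0, t[4] = 2, t[5] = 1, t[6] = 5, t[7] = 3.
The sequence repeats with period 6.

6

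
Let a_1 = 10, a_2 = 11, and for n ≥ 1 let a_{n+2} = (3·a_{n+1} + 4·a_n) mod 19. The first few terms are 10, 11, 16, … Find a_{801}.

4

a_1 = 10,  a_2 = 11,  a_3 = 16,  a_4 = 16,  a_5 = 17,  a_6 = 1,  a_7 = 14,  a_8 = 8,  a_9 = 4,  a_{10} = 6,  a_{11} = 15,  a_{12} = 12,  a_{13} = 1,  a_{14} = 13,  a_{15} = 5,  a_{16} = 10,  a_{17} = 12,  a_{18} = 0,  a_{19} = 10,  a_{20} = 11.
The sequence repeats with period 18.
(801 - 1) mod 18 = 8, so a_{801} = a_9 = 4.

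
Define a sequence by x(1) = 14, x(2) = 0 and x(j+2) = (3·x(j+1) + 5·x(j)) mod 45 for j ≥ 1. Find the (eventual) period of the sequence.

x(1) = 14, x(2) = 0, x(3) = 25, x(4) = 30, x(5) = 35, x(6) = 30, x(7) = 40, x(8) = 0, x(9) = 20, x(10) = 15, x(11) = 10, x(12) = 15, x(13) = 5, x(14) = 0, x(15) = 25.
Since (x(14), x(15)) = (x(2), x(3)) = (0, 25) (two consecutive terms determine the rest), the sequence is eventually periodic: after a pre-period of length 1 it cycles with period 12.

12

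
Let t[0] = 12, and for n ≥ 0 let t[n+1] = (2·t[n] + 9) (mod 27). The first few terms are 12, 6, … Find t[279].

24

t[0] = 12,  t[1] = 6,  t[2] = 21,  t[3] = 24,  t[4] = 3,  t[5] = 15,  t[6] = 12.
Since t[6] = t[0] = 12, the sequence is periodic with period 6.
So t[279] = t[0 + ((279-0) mod 6)] = t[3] = 24.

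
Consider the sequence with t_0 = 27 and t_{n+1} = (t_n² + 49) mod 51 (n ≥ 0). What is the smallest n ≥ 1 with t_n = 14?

2

Computing terms: t_0 = 27, t_1 = 13, t_2 = 14, t_3 = 41, t_4 = 47, t_5 = 14.
Since t_5 = t_2 = 14, the sequence is eventually periodic: after a pre-period of length 2 it cycles with period 3.
The value 14 first appears (with n ≥ 1) at t_2.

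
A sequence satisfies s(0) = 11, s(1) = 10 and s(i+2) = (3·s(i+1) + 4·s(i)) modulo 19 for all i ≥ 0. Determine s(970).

13

We have s(0) = 11, s(1) = 10, s(2) = 17, s(3) = 15, s(4) = 18, s(5) = 0, s(6) = 15, s(7) = 7, s(8) = 5, s(9) = 5, s(10) = 16, s(11) = 11, s(12) = 2, s(13) = 12, s(14) = 6, s(15) = 9, s(16) = 13, s(17) = 18, s(18) = 11, s(19) = 10.
Since (s(18), s(19)) = (s(0), s(1)) = (11, 10) (two consecutive terms determine the rest), the sequence is periodic with period 18.
So s(970) = s(0 + ((970-0) mod 18)) = s(16) = 13.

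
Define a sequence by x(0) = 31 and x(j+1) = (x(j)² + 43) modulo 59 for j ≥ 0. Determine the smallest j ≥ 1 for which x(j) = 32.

3

We have x(0) = 31, x(1) = 1, x(2) = 44, x(3) = 32, x(4) = 5, x(5) = 9, x(6) = 6, x(7) = 20, x(8) = 30, x(9) = 58, x(10) = 44.
Since x(10) = x(2) = 44, the sequence is eventually periodic: after a pre-period of length 2 it cycles with period 8.
The value 32 first appears (with j ≥ 1) at x(3).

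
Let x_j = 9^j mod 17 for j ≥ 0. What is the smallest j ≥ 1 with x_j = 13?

x_0 = 1; x_1 = 9; x_2 = 13; x_3 = 15; x_4 = 16; x_5 = 8; x_6 = 4; x_7 = 2; x_8 = 1.
The sequence repeats with period 8.
The value 13 first appears (with j ≥ 1) at x_2.

2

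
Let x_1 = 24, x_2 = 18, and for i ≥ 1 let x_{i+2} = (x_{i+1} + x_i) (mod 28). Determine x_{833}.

10

We have x_1 = 24,  x_2 = 18,  x_3 = 14,  x_4 = 4,  x_5 = 18,  x_6 = 22,  x_7 = 12,  x_8 = 6,  x_9 = 18,  x_{10} = 24,  x_{11} = 14,  x_{12} = 10,  x_{13} = 24,  x_{14} = 6,  x_{15} = 2,  x_{16} = 8,  x_{17} = 10,  x_{18} = 18,  x_{19} = 0,  x_{20} = 18,  x_{21} = 18,  x_{22} = 8,  x_{23} = 26,  x_{24} = 6,  x_{25} = 4,  x_{26} = 10,  x_{27} = 14,  x_{28} = 24,  x_{29} = 10,  x_{30} = 6,  x_{31} = 16,  x_{32} = 22,  x_{33} = 10,  x_{34} = 4,  x_{35} = 14,  x_{36} = 18,  x_{37} = 4,  x_{38} = 22,  x_{39} = 26,  x_{40} = 20,  x_{41} = 18,  x_{42} = 10,  x_{43} = 0,  x_{44} = 10,  x_{45} = 10,  x_{46} = 20,  x_{47} = 2,  x_{48} = 22,  x_{49} = 24,  x_{50} = 18.
The sequence repeats with period 48.
So x_{833} = x_{1 + ((833-1) mod 48)} = x_{17} = 10.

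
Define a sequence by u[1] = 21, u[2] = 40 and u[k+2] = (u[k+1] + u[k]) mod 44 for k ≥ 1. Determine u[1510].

41

Computing terms: u[1] = 21, u[2] = 40, u[3] = 17, u[4] = 13, u[5] = 30, u[6] = 43, u[7] = 29, u[8] = 28, u[9] = 13, u[10] = 41, u[11] = 10, u[12] = 7, u[13] = 17, u[14] = 24, u[15] = 41, u[16] = 21, u[17] = 18, u[18] = 39, u[19] = 13, u[20] = 8, u[21] = 21, u[22] = 29, u[23] = 6, u[24] = 35, u[25] = 41, u[26] = 32, u[27] = 29, u[28] = 17, u[29] = 2, u[30] = 19, u[31] = 21, u[32] = 40.
The sequence repeats with period 30.
So u[1510] = u[1 + ((1510-1) mod 30)] = u[10] = 41.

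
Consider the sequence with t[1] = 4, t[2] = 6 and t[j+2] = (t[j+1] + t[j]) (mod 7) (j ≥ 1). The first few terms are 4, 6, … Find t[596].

2

We have t[1] = 4, t[2] = 6, t[3] = 3, t[4] = 2, t[5] = 5, t[6] = 0, t[7] = 5, t[8] = 5, t[9] = 3, t[10] = 1, t[11] = 4, t[12] = 5, t[13] = 2, t[14] = 0, t[15] = 2, t[16] = 2, t[17] = 4, t[18] = 6.
The sequence repeats with period 16.
So t[596] = t[1 + ((596-1) mod 16)] = t[4] = 2.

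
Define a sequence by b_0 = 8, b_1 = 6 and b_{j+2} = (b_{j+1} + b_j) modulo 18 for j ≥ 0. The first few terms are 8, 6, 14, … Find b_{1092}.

Listing terms: b_0 = 8, b_1 = 6, b_2 = 14, b_3 = 2, b_4 = 16, b_5 = 0, b_6 = 16, b_7 = 16, b_8 = 14, b_9 = 12, b_{10} = 8, b_{11} = 2, b_{12} = 10, b_{13} = 12, b_{14} = 4, b_{15} = 16, b_{16} = 2, b_{17} = 0, b_{18} = 2, b_{19} = 2, b_{20} = 4, b_{21} = 6, b_{22} = 10, b_{23} = 16, b_{24} = 8, b_{25} = 6.
The sequence repeats with period 24.
(1092 - 0) mod 24 = 12, so b_{1092} = b_{12} = 10.

10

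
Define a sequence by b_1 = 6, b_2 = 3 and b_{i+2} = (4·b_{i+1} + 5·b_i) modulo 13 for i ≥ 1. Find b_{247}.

3

Computing terms: b_1 = 6; b_2 = 3; b_3 = 3; b_4 = 1; b_5 = 6; b_6 = 3.
The sequence repeats with period 4.
So b_{247} = b_{1 + ((247-1) mod 4)} = b_3 = 3.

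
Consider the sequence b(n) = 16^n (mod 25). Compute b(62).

6

We have b(1) = 16, b(2) = 6, b(3) = 21, b(4) = 11, b(5) = 1, b(6) = 16.
The sequence repeats with period 5.
(62 - 1) mod 5 = 1, so b(62) = b(2) = 6.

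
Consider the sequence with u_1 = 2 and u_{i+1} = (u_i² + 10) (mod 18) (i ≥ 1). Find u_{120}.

8

u_1 = 2,  u_2 = 14,  u_3 = 8,  u_4 = 2.
Since u_4 = u_1 = 2, the sequence is periodic with period 3.
(120 - 1) mod 3 = 2, so u_{120} = u_3 = 8.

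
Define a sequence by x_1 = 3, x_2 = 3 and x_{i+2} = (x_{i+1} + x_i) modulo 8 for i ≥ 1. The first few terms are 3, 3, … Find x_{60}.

We have x_1 = 3; x_2 = 3; x_3 = 6; x_4 = 1; x_5 = 7; x_6 = 0; x_7 = 7; x_8 = 7; x_9 = 6; x_{10} = 5; x_{11} = 3; x_{12} = 0; x_{13} = 3; x_{14} = 3.
The sequence repeats with period 12.
So x_{60} = x_{1 + ((60-1) mod 12)} = x_{12} = 0.

0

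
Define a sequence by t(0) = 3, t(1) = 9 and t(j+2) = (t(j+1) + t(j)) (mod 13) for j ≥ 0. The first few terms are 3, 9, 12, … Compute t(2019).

8

Listing terms: t(0) = 3, t(1) = 9, t(2) = 12, t(3) = 8, t(4) = 7, t(5) = 2, t(6) = 9, t(7) = 11, t(8) = 7, t(9) = 5, t(10) = 12, t(11) = 4, t(12) = 3, t(13) = 7, t(14) = 10, t(15) = 4, t(16) = 1, t(17) = 5, t(18) = 6, t(19) = 11, t(20) = 4, t(21) = 2, t(22) = 6, t(23) = 8, t(24) = 1, t(25) = 9, t(26) = 10, t(27) = 6, t(28) = 3, t(29) = 9.
The sequence repeats with period 28.
So t(2019) = t(0 + ((2019-0) mod 28)) = t(3) = 8.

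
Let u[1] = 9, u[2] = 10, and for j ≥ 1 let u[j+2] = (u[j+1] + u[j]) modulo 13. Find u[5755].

4

We have u[1] = 9,  u[2] = 10,  u[3] = 6,  u[4] = 3,  u[5] = 9,  u[6] = 12,  u[7] = 8,  u[8] = 7,  u[9] = 2,  u[10] = 9,  u[11] = 11,  u[12] = 7,  u[13] = 5,  u[14] = 12,  u[15] = 4,  u[16] = 3,  u[17] = 7,  u[18] = 10,  u[19] = 4,  u[20] = 1,  u[21] = 5,  u[22] = 6,  u[23] = 11,  u[24] = 4,  u[25] = 2,  u[26] = 6,  u[27] = 8,  u[28] = 1,  u[29] = 9,  u[30] = 10.
The sequence repeats with period 28.
(5755 - 1) mod 28 = 14, so u[5755] = u[15] = 4.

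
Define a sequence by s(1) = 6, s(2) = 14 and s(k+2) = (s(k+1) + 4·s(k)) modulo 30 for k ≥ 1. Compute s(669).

We have s(1) = 6; s(2) = 14; s(3) = 8; s(4) = 4; s(5) = 6; s(6) = 22; s(7) = 16; s(8) = 14; s(9) = 18; s(10) = 14; s(11) = 26; s(12) = 22; s(13) = 6; s(14) = 4; s(15) = 28; s(16) = 14; s(17) = 6; s(18) = 2; s(19) = 26; s(20) = 4; s(21) = 18; s(22) = 4; s(23) = 16; s(24) = 2; s(25) = 6; s(26) = 14.
Since (s(25), s(26)) = (s(1), s(2)) = (6, 14) (two consecutive terms determine the rest), the sequence is periodic with period 24.
(669 - 1) mod 24 = 20, so s(669) = s(21) = 18.

18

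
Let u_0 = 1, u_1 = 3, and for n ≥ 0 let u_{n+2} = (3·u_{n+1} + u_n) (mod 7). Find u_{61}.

Computing terms: u_0 = 1; u_1 = 3; u_2 = 3; u_3 = 5; u_4 = 4; u_5 = 3; u_6 = 6; u_7 = 0; u_8 = 6; u_9 = 4; u_{10} = 4; u_{11} = 2; u_{12} = 3; u_{13} = 4; u_{14} = 1; u_{15} = 0; u_{16} = 1; u_{17} = 3.
Since (u_{16}, u_{17}) = (u_0, u_1) = (1, 3) (two consecutive terms determine the rest), the sequence is periodic with period 16.
So u_{61} = u_{0 + ((61-0) mod 16)} = u_{13} = 4.

4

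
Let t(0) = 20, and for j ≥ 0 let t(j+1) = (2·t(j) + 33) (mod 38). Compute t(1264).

17

Computing terms: t(0) = 20; t(1) = 35; t(2) = 27; t(3) = 11; t(4) = 17; t(5) = 29; t(6) = 15; t(7) = 25; t(8) = 7; t(9) = 9; t(10) = 13; t(11) = 21; t(12) = 37; t(13) = 31; t(14) = 19; t(15) = 33; t(16) = 23; t(17) = 3; t(18) = 1; t(19) = 35.
Since t(19) = t(1) = 35, the sequence is eventually periodic: after a pre-period of length 1 it cycles with period 18.
For j ≥ 1, t(j) depends only on (j - 1) mod 18. (1264 - 1) mod 18 = 3, so t(1264) = t(4) = 17.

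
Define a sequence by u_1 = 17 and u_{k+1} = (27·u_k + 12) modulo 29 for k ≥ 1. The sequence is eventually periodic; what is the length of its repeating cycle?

Listing terms: u_1 = 17,  u_2 = 7,  u_3 = 27,  u_4 = 16,  u_5 = 9,  u_6 = 23,  u_7 = 24,  u_8 = 22,  u_9 = 26,  u_{10} = 18,  u_{11} = 5,  u_{12} = 2,  u_{13} = 8,  u_{14} = 25,  u_{15} = 20,  u_{16} = 1,  u_{17} = 10,  u_{18} = 21,  u_{19} = 28,  u_{20} = 14,  u_{21} = 13,  u_{22} = 15,  u_{23} = 11,  u_{24} = 19,  u_{25} = 3,  u_{26} = 6,  u_{27} = 0,  u_{28} = 12,  u_{29} = 17.
Since u_{29} = u_1 = 17, the sequence is periodic with period 28.

28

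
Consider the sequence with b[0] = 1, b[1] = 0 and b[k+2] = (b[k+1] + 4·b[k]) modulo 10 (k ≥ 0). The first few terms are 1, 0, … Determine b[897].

b[0] = 1; b[1] = 0; b[2] = 4; b[3] = 4; b[4] = 0; b[5] = 6; b[6] = 6; b[7] = 0; b[8] = 4.
Since (b[7], b[8]) = (b[1], b[2]) = (0, 4) (two consecutive terms determine the rest), the sequence is eventually periodic: after a pre-period of length 1 it cycles with period 6.
For k ≥ 1, b[k] depends only on (k - 1) mod 6. (897 - 1) mod 6 = 2, so b[897] = b[3] = 4.

4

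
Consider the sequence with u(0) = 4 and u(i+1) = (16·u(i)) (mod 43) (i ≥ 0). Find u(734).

11

We have u(0) = 4,  u(1) = 21,  u(2) = 35,  u(3) = 1,  u(4) = 16,  u(5) = 41,  u(6) = 11,  u(7) = 4.
The sequence repeats with period 7.
(734 - 0) mod 7 = 6, so u(734) = u(6) = 11.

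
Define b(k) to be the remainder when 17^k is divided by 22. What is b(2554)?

9

We have b(1) = 17,  b(2) = 3,  b(3) = 7,  b(4) = 9,  b(5) = 21,  b(6) = 5,  b(7) = 19,  b(8) = 15,  b(9) = 13,  b(10) = 1,  b(11) = 17.
The sequence repeats with period 10.
So b(2554) = b(1 + ((2554-1) mod 10)) = b(4) = 9.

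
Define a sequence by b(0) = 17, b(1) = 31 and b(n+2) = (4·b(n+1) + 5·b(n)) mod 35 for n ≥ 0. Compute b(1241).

Computing terms: b(0) = 17,  b(1) = 31,  b(2) = 34,  b(3) = 11,  b(4) = 4,  b(5) = 1,  b(6) = 24,  b(7) = 31,  b(8) = 34.
Since (b(7), b(8)) = (b(1), b(2)) = (31, 34) (two consecutive terms determine the rest), the sequence is eventually periodic: after a pre-period of length 1 it cycles with period 6.
For n ≥ 1, b(n) depends only on (n - 1) mod 6. (1241 - 1) mod 6 = 4, so b(1241) = b(5) = 1.

1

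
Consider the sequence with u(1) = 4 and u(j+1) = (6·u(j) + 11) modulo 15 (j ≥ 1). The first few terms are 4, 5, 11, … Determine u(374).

2

u(1) = 4,  u(2) = 5,  u(3) = 11,  u(4) = 2,  u(5) = 8,  u(6) = 14,  u(7) = 5.
Since u(7) = u(2) = 5, the sequence is eventually periodic: after a pre-period of length 1 it cycles with period 5.
For j ≥ 2, u(j) depends only on (j - 2) mod 5. (374 - 2) mod 5 = 2, so u(374) = u(4) = 2.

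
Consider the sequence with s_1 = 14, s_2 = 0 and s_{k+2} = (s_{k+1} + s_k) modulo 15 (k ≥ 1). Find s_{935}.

7

Computing terms: s_1 = 14, s_2 = 0, s_3 = 14, s_4 = 14, s_5 = 13, s_6 = 12, s_7 = 10, s_8 = 7, s_9 = 2, s_{10} = 9, s_{11} = 11, s_{12} = 5, s_{13} = 1, s_{14} = 6, s_{15} = 7, s_{16} = 13, s_{17} = 5, s_{18} = 3, s_{19} = 8, s_{20} = 11, s_{21} = 4, s_{22} = 0, s_{23} = 4, s_{24} = 4, s_{25} = 8, s_{26} = 12, s_{27} = 5, s_{28} = 2, s_{29} = 7, s_{30} = 9, s_{31} = 1, s_{32} = 10, s_{33} = 11, s_{34} = 6, s_{35} = 2, s_{36} = 8, s_{37} = 10, s_{38} = 3, s_{39} = 13, s_{40} = 1, s_{41} = 14, s_{42} = 0.
Since (s_{41}, s_{42}) = (s_1, s_2) = (14, 0) (two consecutive terms determine the rest), the sequence is periodic with period 40.
(935 - 1) mod 40 = 14, so s_{935} = s_{15} = 7.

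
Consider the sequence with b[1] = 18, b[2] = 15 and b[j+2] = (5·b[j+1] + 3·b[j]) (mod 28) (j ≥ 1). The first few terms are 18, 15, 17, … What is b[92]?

15

b[1] = 18,  b[2] = 15,  b[3] = 17,  b[4] = 18,  b[5] = 1,  b[6] = 3,  b[7] = 18,  b[8] = 15.
The sequence repeats with period 6.
(92 - 1) mod 6 = 1, so b[92] = b[2] = 15.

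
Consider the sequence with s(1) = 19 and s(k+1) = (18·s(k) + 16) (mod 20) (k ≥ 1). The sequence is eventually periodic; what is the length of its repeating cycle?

Computing terms: s(1) = 19,  s(2) = 18,  s(3) = 0,  s(4) = 16,  s(5) = 4,  s(6) = 8,  s(7) = 0.
Since s(7) = s(3) = 0, the sequence is eventually periodic: after a pre-period of length 2 it cycles with period 4.

4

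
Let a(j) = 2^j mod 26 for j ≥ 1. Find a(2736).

We have a(1) = 2, a(2) = 4, a(3) = 8, a(4) = 16, a(5) = 6, a(6) = 12, a(7) = 24, a(8) = 22, a(9) = 18, a(10) = 10, a(11) = 20, a(12) = 14, a(13) = 2.
Since a(13) = a(1) = 2, the sequence is periodic with period 12.
(2736 - 1) mod 12 = 11, so a(2736) = a(12) = 14.

14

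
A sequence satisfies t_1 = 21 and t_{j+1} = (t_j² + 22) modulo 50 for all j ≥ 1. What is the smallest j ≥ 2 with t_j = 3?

4

t_1 = 21; t_2 = 13; t_3 = 41; t_4 = 3; t_5 = 31; t_6 = 33; t_7 = 11; t_8 = 43; t_9 = 21.
Since t_9 = t_1 = 21, the sequence is periodic with period 8.
The value 3 first appears (with j ≥ 2) at t_4.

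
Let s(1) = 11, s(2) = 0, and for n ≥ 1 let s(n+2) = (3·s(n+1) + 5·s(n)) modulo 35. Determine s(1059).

20

s(1) = 11; s(2) = 0; s(3) = 20; s(4) = 25; s(5) = 0; s(6) = 20.
Since (s(5), s(6)) = (s(2), s(3)) = (0, 20) (two consecutive terms determine the rest), the sequence is eventually periodic: after a pre-period of length 1 it cycles with period 3.
For n ≥ 2, s(n) depends only on (n - 2) mod 3. (1059 - 2) mod 3 = 1, so s(1059) = s(3) = 20.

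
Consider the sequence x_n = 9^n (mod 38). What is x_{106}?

23

Listing terms: x_0 = 1,  x_1 = 9,  x_2 = 5,  x_3 = 7,  x_4 = 25,  x_5 = 35,  x_6 = 11,  x_7 = 23,  x_8 = 17,  x_9 = 1.
Since x_9 = x_0 = 1, the sequence is periodic with period 9.
So x_{106} = x_{0 + ((106-0) mod 9)} = x_7 = 23.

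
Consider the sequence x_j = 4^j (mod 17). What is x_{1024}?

x_1 = 4, x_2 = 16, x_3 = 13, x_4 = 1, x_5 = 4.
Since x_5 = x_1 = 4, the sequence is periodic with period 4.
So x_{1024} = x_{1 + ((1024-1) mod 4)} = x_4 = 1.

1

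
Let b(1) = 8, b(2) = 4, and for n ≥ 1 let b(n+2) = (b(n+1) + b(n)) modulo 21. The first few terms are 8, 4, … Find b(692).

b(1) = 8; b(2) = 4; b(3) = 12; b(4) = 16; b(5) = 7; b(6) = 2; b(7) = 9; b(8) = 11; b(9) = 20; b(10) = 10; b(11) = 9; b(12) = 19; b(13) = 7; b(14) = 5; b(15) = 12; b(16) = 17; b(17) = 8; b(18) = 4.
Since (b(17), b(18)) = (b(1), b(2)) = (8, 4) (two consecutive terms determine the rest), the sequence is periodic with period 16.
(692 - 1) mod 16 = 3, so b(692) = b(4) = 16.

16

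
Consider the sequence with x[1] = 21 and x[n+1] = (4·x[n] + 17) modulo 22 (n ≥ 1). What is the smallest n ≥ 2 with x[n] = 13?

Computing terms: x[1] = 21,  x[2] = 13,  x[3] = 3,  x[4] = 7,  x[5] = 1,  x[6] = 21.
The sequence repeats with period 5.
The value 13 first appears (with n ≥ 2) at x[2].

2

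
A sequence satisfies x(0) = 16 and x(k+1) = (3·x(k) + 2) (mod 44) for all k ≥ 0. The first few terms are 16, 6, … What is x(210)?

16

x(0) = 16, x(1) = 6, x(2) = 20, x(3) = 18, x(4) = 12, x(5) = 38, x(6) = 28, x(7) = 42, x(8) = 40, x(9) = 34, x(10) = 16.
Since x(10) = x(0) = 16, the sequence is periodic with period 10.
So x(210) = x(0 + ((210-0) mod 10)) = x(0) = 16.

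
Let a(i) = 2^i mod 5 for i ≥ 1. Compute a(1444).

1

We have a(1) = 2,  a(2) = 4,  a(3) = 3,  a(4) = 1,  a(5) = 2.
Since a(5) = a(1) = 2, the sequence is periodic with period 4.
(1444 - 1) mod 4 = 3, so a(1444) = a(4) = 1.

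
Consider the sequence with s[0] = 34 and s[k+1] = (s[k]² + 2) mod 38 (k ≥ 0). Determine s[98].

2

s[0] = 34; s[1] = 18; s[2] = 22; s[3] = 30; s[4] = 28; s[5] = 26; s[6] = 32; s[7] = 0; s[8] = 2; s[9] = 6; s[10] = 0.
Since s[10] = s[7] = 0, the sequence is eventually periodic: after a pre-period of length 7 it cycles with period 3.
For k ≥ 7, s[k] depends only on (k - 7) mod 3. (98 - 7) mod 3 = 1, so s[98] = s[8] = 2.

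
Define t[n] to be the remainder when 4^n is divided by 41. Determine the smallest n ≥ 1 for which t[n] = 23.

Computing terms: t[0] = 1,  t[1] = 4,  t[2] = 16,  t[3] = 23,  t[4] = 10,  t[5] = 40,  t[6] = 37,  t[7] = 25,  t[8] = 18,  t[9] = 31,  t[10] = 1.
Since t[10] = t[0] = 1, the sequence is periodic with period 10.
The value 23 first appears (with n ≥ 1) at t[3].

3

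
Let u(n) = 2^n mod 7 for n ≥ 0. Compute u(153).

u(0) = 1, u(1) = 2, u(2) = 4, u(3) = 1.
Since u(3) = u(0) = 1, the sequence is periodic with period 3.
So u(153) = u(0 + ((153-0) mod 3)) = u(0) = 1.

1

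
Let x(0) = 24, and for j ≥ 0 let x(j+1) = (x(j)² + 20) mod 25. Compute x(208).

1

We have x(0) = 24,  x(1) = 21,  x(2) = 11,  x(3) = 16,  x(4) = 1,  x(5) = 21.
Since x(5) = x(1) = 21, the sequence is eventually periodic: after a pre-period of length 1 it cycles with period 4.
For j ≥ 1, x(j) depends only on (j - 1) mod 4. (208 - 1) mod 4 = 3, so x(208) = x(4) = 1.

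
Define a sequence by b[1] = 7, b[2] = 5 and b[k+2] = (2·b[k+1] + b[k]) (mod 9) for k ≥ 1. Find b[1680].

0

We have b[1] = 7,  b[2] = 5,  b[3] = 8,  b[4] = 3,  b[5] = 5,  b[6] = 4,  b[7] = 4,  b[8] = 3,  b[9] = 1,  b[10] = 5,  b[11] = 2,  b[12] = 0,  b[13] = 2,  b[14] = 4,  b[15] = 1,  b[16] = 6,  b[17] = 4,  b[18] = 5,  b[19] = 5,  b[20] = 6,  b[21] = 8,  b[22] = 4,  b[23] = 7,  b[24] = 0,  b[25] = 7,  b[26] = 5.
The sequence repeats with period 24.
(1680 - 1) mod 24 = 23, so b[1680] = b[24] = 0.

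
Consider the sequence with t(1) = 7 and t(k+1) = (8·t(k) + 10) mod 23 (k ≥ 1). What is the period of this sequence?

Computing terms: t(1) = 7,  t(2) = 20,  t(3) = 9,  t(4) = 13,  t(5) = 22,  t(6) = 2,  t(7) = 3,  t(8) = 11,  t(9) = 6,  t(10) = 12,  t(11) = 14,  t(12) = 7.
Since t(12) = t(1) = 7, the sequence is periodic with period 11.

11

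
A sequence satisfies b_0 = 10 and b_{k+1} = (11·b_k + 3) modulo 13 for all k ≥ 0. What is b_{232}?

2

We have b_0 = 10, b_1 = 9, b_2 = 11, b_3 = 7, b_4 = 2, b_5 = 12, b_6 = 5, b_7 = 6, b_8 = 4, b_9 = 8, b_{10} = 0, b_{11} = 3, b_{12} = 10.
Since b_{12} = b_0 = 10, the sequence is periodic with period 12.
So b_{232} = b_{0 + ((232-0) mod 12)} = b_4 = 2.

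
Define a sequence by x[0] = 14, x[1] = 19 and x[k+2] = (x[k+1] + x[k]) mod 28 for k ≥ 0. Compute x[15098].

9

We have x[0] = 14, x[1] = 19, x[2] = 5, x[3] = 24, x[4] = 1, x[5] = 25, x[6] = 26, x[7] = 23, x[8] = 21, x[9] = 16, x[10] = 9, x[11] = 25, x[12] = 6, x[13] = 3, x[14] = 9, x[15] = 12, x[16] = 21, x[17] = 5, x[18] = 26, x[19] = 3, x[20] = 1, x[21] = 4, x[22] = 5, x[23] = 9, x[24] = 14, x[25] = 23, x[26] = 9, x[27] = 4, x[28] = 13, x[29] = 17, x[30] = 2, x[31] = 19, x[32] = 21, x[33] = 12, x[34] = 5, x[35] = 17, x[36] = 22, x[37] = 11, x[38] = 5, x[39] = 16, x[40] = 21, x[41] = 9, x[42] = 2, x[43] = 11, x[44] = 13, x[45] = 24, x[46] = 9, x[47] = 5, x[48] = 14, x[49] = 19.
The sequence repeats with period 48.
So x[15098] = x[0 + ((15098-0) mod 48)] = x[26] = 9.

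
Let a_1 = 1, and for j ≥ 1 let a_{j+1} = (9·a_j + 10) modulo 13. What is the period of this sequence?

a_1 = 1, a_2 = 6, a_3 = 12, a_4 = 1.
The sequence repeats with period 3.

3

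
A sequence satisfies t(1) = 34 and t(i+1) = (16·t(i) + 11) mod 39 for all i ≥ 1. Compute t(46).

34

t(1) = 34,  t(2) = 9,  t(3) = 38,  t(4) = 34.
Since t(4) = t(1) = 34, the sequence is periodic with period 3.
(46 - 1) mod 3 = 0, so t(46) = t(1) = 34.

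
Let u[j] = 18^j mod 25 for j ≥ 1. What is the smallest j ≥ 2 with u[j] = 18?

5

u[1] = 18, u[2] = 24, u[3] = 7, u[4] = 1, u[5] = 18.
The sequence repeats with period 4.
The value 18 next appears (with j ≥ 2) at u[5].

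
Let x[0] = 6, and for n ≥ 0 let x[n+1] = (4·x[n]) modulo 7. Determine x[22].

3

Computing terms: x[0] = 6, x[1] = 3, x[2] = 5, x[3] = 6.
Since x[3] = x[0] = 6, the sequence is periodic with period 3.
So x[22] = x[0 + ((22-0) mod 3)] = x[1] = 3.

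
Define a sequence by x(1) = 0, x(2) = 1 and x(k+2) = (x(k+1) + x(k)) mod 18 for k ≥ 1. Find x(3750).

5

We have x(1) = 0,  x(2) = 1,  x(3) = 1,  x(4) = 2,  x(5) = 3,  x(6) = 5,  x(7) = 8,  x(8) = 13,  x(9) = 3,  x(10) = 16,  x(11) = 1,  x(12) = 17,  x(13) = 0,  x(14) = 17,  x(15) = 17,  x(16) = 16,  x(17) = 15,  x(18) = 13,  x(19) = 10,  x(20) = 5,  x(21) = 15,  x(22) = 2,  x(23) = 17,  x(24) = 1,  x(25) = 0,  x(26) = 1.
Since (x(25), x(26)) = (x(1), x(2)) = (0, 1) (two consecutive terms determine the rest), the sequence is periodic with period 24.
(3750 - 1) mod 24 = 5, so x(3750) = x(6) = 5.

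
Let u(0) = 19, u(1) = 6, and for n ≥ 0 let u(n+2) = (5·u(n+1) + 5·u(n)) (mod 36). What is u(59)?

Computing terms: u(0) = 19,  u(1) = 6,  u(2) = 17,  u(3) = 7,  u(4) = 12,  u(5) = 23,  u(6) = 31,  u(7) = 18,  u(8) = 29,  u(9) = 19,  u(10) = 24,  u(11) = 35,  u(12) = 7,  u(13) = 30,  u(14) = 5,  u(15) = 31,  u(16) = 0,  u(17) = 11,  u(18) = 19,  u(19) = 6.
Since (u(18), u(19)) = (u(0), u(1)) = (19, 6) (two consecutive terms determine the rest), the sequence is periodic with period 18.
So u(59) = u(0 + ((59-0) mod 18)) = u(5) = 23.

23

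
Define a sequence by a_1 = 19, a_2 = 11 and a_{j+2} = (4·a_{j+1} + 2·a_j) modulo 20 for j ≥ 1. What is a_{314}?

16

a_1 = 19; a_2 = 11; a_3 = 2; a_4 = 10; a_5 = 4; a_6 = 16; a_7 = 12; a_8 = 0; a_9 = 4; a_{10} = 16.
Since (a_9, a_{10}) = (a_5, a_6) = (4, 16) (two consecutive terms determine the rest), the sequence is eventually periodic: after a pre-period of length 4 it cycles with period 4.
For j ≥ 5, a_j depends only on (j - 5) mod 4. (314 - 5) mod 4 = 1, so a_{314} = a_6 = 16.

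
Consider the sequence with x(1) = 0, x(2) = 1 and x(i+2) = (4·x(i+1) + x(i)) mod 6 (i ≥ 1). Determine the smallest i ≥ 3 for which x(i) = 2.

Computing terms: x(1) = 0, x(2) = 1, x(3) = 4, x(4) = 5, x(5) = 0, x(6) = 5, x(7) = 2, x(8) = 1, x(9) = 0, x(10) = 1.
Since (x(9), x(10)) = (x(1), x(2)) = (0, 1) (two consecutive terms determine the rest), the sequence is periodic with period 8.
The value 2 first appears (with i ≥ 3) at x(7).

7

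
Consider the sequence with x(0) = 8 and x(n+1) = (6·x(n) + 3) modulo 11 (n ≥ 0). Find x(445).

We have x(0) = 8, x(1) = 7, x(2) = 1, x(3) = 9, x(4) = 2, x(5) = 4, x(6) = 5, x(7) = 0, x(8) = 3, x(9) = 10, x(10) = 8.
Since x(10) = x(0) = 8, the sequence is periodic with period 10.
(445 - 0) mod 10 = 5, so x(445) = x(5) = 4.

4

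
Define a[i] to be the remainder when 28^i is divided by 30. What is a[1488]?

16

Computing terms: a[1] = 28, a[2] = 4, a[3] = 22, a[4] = 16, a[5] = 28.
The sequence repeats with period 4.
So a[1488] = a[1 + ((1488-1) mod 4)] = a[4] = 16.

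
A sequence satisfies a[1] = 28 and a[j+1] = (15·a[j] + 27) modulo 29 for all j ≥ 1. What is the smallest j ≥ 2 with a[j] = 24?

20

a[1] = 28,  a[2] = 12,  a[3] = 4,  a[4] = 0,  a[5] = 27,  a[6] = 26,  a[7] = 11,  a[8] = 18,  a[9] = 7,  a[10] = 16,  a[11] = 6,  a[12] = 1,  a[13] = 13,  a[14] = 19,  a[15] = 22,  a[16] = 9,  a[17] = 17,  a[18] = 21,  a[19] = 23,  a[20] = 24,  a[21] = 10,  a[22] = 3,  a[23] = 14,  a[24] = 5,  a[25] = 15,  a[26] = 20,  a[27] = 8,  a[28] = 2,  a[29] = 28.
The sequence repeats with period 28.
The value 24 first appears (with j ≥ 2) at a[20].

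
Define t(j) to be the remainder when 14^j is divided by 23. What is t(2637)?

10

Listing terms: t(1) = 14, t(2) = 12, t(3) = 7, t(4) = 6, t(5) = 15, t(6) = 3, t(7) = 19, t(8) = 13, t(9) = 21, t(10) = 18, t(11) = 22, t(12) = 9, t(13) = 11, t(14) = 16, t(15) = 17, t(16) = 8, t(17) = 20, t(18) = 4, t(19) = 10, t(20) = 2, t(21) = 5, t(22) = 1, t(23) = 14.
The sequence repeats with period 22.
So t(2637) = t(1 + ((2637-1) mod 22)) = t(19) = 10.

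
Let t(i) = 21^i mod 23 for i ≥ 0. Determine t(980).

2

We have t(0) = 1; t(1) = 21; t(2) = 4; t(3) = 15; t(4) = 16; t(5) = 14; t(6) = 18; t(7) = 10; t(8) = 3; t(9) = 17; t(10) = 12; t(11) = 22; t(12) = 2; t(13) = 19; t(14) = 8; t(15) = 7; t(16) = 9; t(17) = 5; t(18) = 13; t(19) = 20; t(20) = 6; t(21) = 11; t(22) = 1.
Since t(22) = t(0) = 1, the sequence is periodic with period 22.
(980 - 0) mod 22 = 12, so t(980) = t(12) = 2.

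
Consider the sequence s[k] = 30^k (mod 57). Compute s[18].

39

Computing terms: s[1] = 30,  s[2] = 45,  s[3] = 39,  s[4] = 30.
The sequence repeats with period 3.
So s[18] = s[1 + ((18-1) mod 3)] = s[3] = 39.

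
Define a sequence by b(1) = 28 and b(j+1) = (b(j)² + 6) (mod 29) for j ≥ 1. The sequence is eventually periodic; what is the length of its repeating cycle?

Listing terms: b(1) = 28; b(2) = 7; b(3) = 26; b(4) = 15; b(5) = 28.
Since b(5) = b(1) = 28, the sequence is periodic with period 4.

4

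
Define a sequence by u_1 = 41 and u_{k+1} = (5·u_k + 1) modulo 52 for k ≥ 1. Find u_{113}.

41

u_1 = 41; u_2 = 50; u_3 = 43; u_4 = 8; u_5 = 41.
The sequence repeats with period 4.
So u_{113} = u_{1 + ((113-1) mod 4)} = u_1 = 41.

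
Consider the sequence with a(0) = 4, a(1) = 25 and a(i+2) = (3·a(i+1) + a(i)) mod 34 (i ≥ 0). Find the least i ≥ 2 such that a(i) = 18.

6

Computing terms: a(0) = 4,  a(1) = 25,  a(2) = 11,  a(3) = 24,  a(4) = 15,  a(5) = 1,  a(6) = 18,  a(7) = 21,  a(8) = 13,  a(9) = 26,  a(10) = 23,  a(11) = 27,  a(12) = 2,  a(13) = 33,  a(14) = 33,  a(15) = 30,  a(16) = 21,  a(17) = 25,  a(18) = 28,  a(19) = 7,  a(20) = 15,  a(21) = 18,  a(22) = 1,  a(23) = 21,  a(24) = 30,  a(25) = 9,  a(26) = 23,  a(27) = 10,  a(28) = 19,  a(29) = 33,  a(30) = 16,  a(31) = 13,  a(32) = 21,  a(33) = 8,  a(34) = 11,  a(35) = 7,  a(36) = 32,  a(37) = 1,  a(38) = 1,  a(39) = 4,  a(40) = 13,  a(41) = 9,  a(42) = 6,  a(43) = 27,  a(44) = 19,  a(45) = 16,  a(46) = 33,  a(47) = 13,  a(48) = 4,  a(49) = 25.
Since (a(48), a(49)) = (a(0), a(1)) = (4, 25) (two consecutive terms determine the rest), the sequence is periodic with period 48.
The value 18 first appears (with i ≥ 2) at a(6).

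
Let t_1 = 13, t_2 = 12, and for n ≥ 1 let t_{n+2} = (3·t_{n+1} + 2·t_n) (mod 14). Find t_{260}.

0

Computing terms: t_1 = 13, t_2 = 12, t_3 = 6, t_4 = 0, t_5 = 12, t_6 = 8, t_7 = 6, t_8 = 6, t_9 = 2, t_{10} = 4, t_{11} = 2, t_{12} = 0, t_{13} = 4, t_{14} = 12, t_{15} = 2, t_{16} = 2, t_{17} = 10, t_{18} = 6, t_{19} = 10, t_{20} = 0, t_{21} = 6, t_{22} = 4, t_{23} = 10, t_{24} = 10, t_{25} = 8, t_{26} = 2, t_{27} = 8, t_{28} = 0, t_{29} = 2, t_{30} = 6, t_{31} = 8, t_{32} = 8, t_{33} = 12, t_{34} = 10, t_{35} = 12, t_{36} = 0, t_{37} = 10, t_{38} = 2, t_{39} = 12, t_{40} = 12, t_{41} = 4, t_{42} = 8, t_{43} = 4, t_{44} = 0, t_{45} = 8, t_{46} = 10, t_{47} = 4, t_{48} = 4, t_{49} = 6, t_{50} = 12, t_{51} = 6.
Since (t_{50}, t_{51}) = (t_2, t_3) = (12, 6) (two consecutive terms determine the rest), the sequence is eventually periodic: after a pre-period of length 1 it cycles with period 48.
For n ≥ 2, t_n depends only on (n - 2) mod 48. (260 - 2) mod 48 = 18, so t_{260} = t_{20} = 0.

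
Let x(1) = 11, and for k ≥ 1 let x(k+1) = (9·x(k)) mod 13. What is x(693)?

7

Listing terms: x(1) = 11; x(2) = 8; x(3) = 7; x(4) = 11.
Since x(4) = x(1) = 11, the sequence is periodic with period 3.
(693 - 1) mod 3 = 2, so x(693) = x(3) = 7.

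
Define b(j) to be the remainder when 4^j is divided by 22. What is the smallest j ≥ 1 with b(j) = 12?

5

Computing terms: b(0) = 1,  b(1) = 4,  b(2) = 16,  b(3) = 20,  b(4) = 14,  b(5) = 12,  b(6) = 4.
Since b(6) = b(1) = 4, the sequence is eventually periodic: after a pre-period of length 1 it cycles with period 5.
The value 12 first appears (with j ≥ 1) at b(5).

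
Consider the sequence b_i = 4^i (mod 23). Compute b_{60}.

12

Computing terms: b_0 = 1,  b_1 = 4,  b_2 = 16,  b_3 = 18,  b_4 = 3,  b_5 = 12,  b_6 = 2,  b_7 = 8,  b_8 = 9,  b_9 = 13,  b_{10} = 6,  b_{11} = 1.
Since b_{11} = b_0 = 1, the sequence is periodic with period 11.
So b_{60} = b_{0 + ((60-0) mod 11)} = b_5 = 12.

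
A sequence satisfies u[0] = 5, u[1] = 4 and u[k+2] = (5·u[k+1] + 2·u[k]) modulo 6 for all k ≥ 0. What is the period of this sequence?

Listing terms: u[0] = 5,  u[1] = 4,  u[2] = 0,  u[3] = 2,  u[4] = 4,  u[5] = 0.
Since (u[4], u[5]) = (u[1], u[2]) = (4, 0) (two consecutive terms determine the rest), the sequence is eventually periodic: after a pre-period of length 1 it cycles with period 3.

3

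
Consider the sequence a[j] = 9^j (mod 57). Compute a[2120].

Computing terms: a[1] = 9, a[2] = 24, a[3] = 45, a[4] = 6, a[5] = 54, a[6] = 30, a[7] = 42, a[8] = 36, a[9] = 39, a[10] = 9.
Since a[10] = a[1] = 9, the sequence is periodic with period 9.
So a[2120] = a[1 + ((2120-1) mod 9)] = a[5] = 54.

54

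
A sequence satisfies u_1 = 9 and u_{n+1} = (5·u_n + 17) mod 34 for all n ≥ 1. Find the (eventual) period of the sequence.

16

u_1 = 9; u_2 = 28; u_3 = 21; u_4 = 20; u_5 = 15; u_6 = 24; u_7 = 1; u_8 = 22; u_9 = 25; u_{10} = 6; u_{11} = 13; u_{12} = 14; u_{13} = 19; u_{14} = 10; u_{15} = 33; u_{16} = 12; u_{17} = 9.
The sequence repeats with period 16.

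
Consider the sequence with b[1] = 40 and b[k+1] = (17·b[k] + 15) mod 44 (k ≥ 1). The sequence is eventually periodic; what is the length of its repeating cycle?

20

Computing terms: b[1] = 40,  b[2] = 35,  b[3] = 38,  b[4] = 1,  b[5] = 32,  b[6] = 31,  b[7] = 14,  b[8] = 33,  b[9] = 4,  b[10] = 39,  b[11] = 18,  b[12] = 13,  b[13] = 16,  b[14] = 23,  b[15] = 10,  b[16] = 9,  b[17] = 36,  b[18] = 11,  b[19] = 26,  b[20] = 17,  b[21] = 40.
Since b[21] = b[1] = 40, the sequence is periodic with period 20.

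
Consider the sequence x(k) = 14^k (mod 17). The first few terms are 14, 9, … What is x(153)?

We have x(1) = 14, x(2) = 9, x(3) = 7, x(4) = 13, x(5) = 12, x(6) = 15, x(7) = 6, x(8) = 16, x(9) = 3, x(10) = 8, x(11) = 10, x(12) = 4, x(13) = 5, x(14) = 2, x(15) = 11, x(16) = 1, x(17) = 14.
The sequence repeats with period 16.
(153 - 1) mod 16 = 8, so x(153) = x(9) = 3.

3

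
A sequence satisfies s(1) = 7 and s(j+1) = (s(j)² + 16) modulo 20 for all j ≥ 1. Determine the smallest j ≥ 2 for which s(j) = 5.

Computing terms: s(1) = 7, s(2) = 5, s(3) = 1, s(4) = 17, s(5) = 5.
Since s(5) = s(2) = 5, the sequence is eventually periodic: after a pre-period of length 1 it cycles with period 3.
The value 5 first appears (with j ≥ 2) at s(2).

2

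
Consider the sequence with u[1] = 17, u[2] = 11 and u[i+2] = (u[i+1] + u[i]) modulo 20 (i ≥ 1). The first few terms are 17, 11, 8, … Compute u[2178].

Listing terms: u[1] = 17,  u[2] = 11,  u[3] = 8,  u[4] = 19,  u[5] = 7,  u[6] = 6,  u[7] = 13,  u[8] = 19,  u[9] = 12,  u[10] = 11,  u[11] = 3,  u[12] = 14,  u[13] = 17,  u[14] = 11.
The sequence repeats with period 12.
So u[2178] = u[1 + ((2178-1) mod 12)] = u[6] = 6.

6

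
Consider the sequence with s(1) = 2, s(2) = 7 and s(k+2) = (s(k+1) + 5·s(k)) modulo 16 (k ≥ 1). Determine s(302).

Computing terms: s(1) = 2; s(2) = 7; s(3) = 1; s(4) = 4; s(5) = 9; s(6) = 13; s(7) = 10; s(8) = 11; s(9) = 13; s(10) = 4; s(11) = 5; s(12) = 9; s(13) = 2; s(14) = 15; s(15) = 9; s(16) = 4; s(17) = 1; s(18) = 5; s(19) = 10; s(20) = 3; s(21) = 5; s(22) = 4; s(23) = 13; s(24) = 1; s(25) = 2; s(26) = 7.
The sequence repeats with period 24.
So s(302) = s(1 + ((302-1) mod 24)) = s(14) = 15.

15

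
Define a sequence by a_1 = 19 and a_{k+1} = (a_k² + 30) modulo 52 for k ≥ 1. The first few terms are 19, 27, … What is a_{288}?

43

Listing terms: a_1 = 19,  a_2 = 27,  a_3 = 31,  a_4 = 3,  a_5 = 39,  a_6 = 43,  a_7 = 7,  a_8 = 27.
Since a_8 = a_2 = 27, the sequence is eventually periodic: after a pre-period of length 1 it cycles with period 6.
For k ≥ 2, a_k depends only on (k - 2) mod 6. (288 - 2) mod 6 = 4, so a_{288} = a_6 = 43.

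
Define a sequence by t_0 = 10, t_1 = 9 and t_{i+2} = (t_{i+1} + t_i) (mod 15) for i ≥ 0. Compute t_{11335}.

5

t_0 = 10; t_1 = 9; t_2 = 4; t_3 = 13; t_4 = 2; t_5 = 0; t_6 = 2; t_7 = 2; t_8 = 4; t_9 = 6; t_{10} = 10; t_{11} = 1; t_{12} = 11; t_{13} = 12; t_{14} = 8; t_{15} = 5; t_{16} = 13; t_{17} = 3; t_{18} = 1; t_{19} = 4; t_{20} = 5; t_{21} = 9; t_{22} = 14; t_{23} = 8; t_{24} = 7; t_{25} = 0; t_{26} = 7; t_{27} = 7; t_{28} = 14; t_{29} = 6; t_{30} = 5; t_{31} = 11; t_{32} = 1; t_{33} = 12; t_{34} = 13; t_{35} = 10; t_{36} = 8; t_{37} = 3; t_{38} = 11; t_{39} = 14; t_{40} = 10; t_{41} = 9.
The sequence repeats with period 40.
(11335 - 0) mod 40 = 15, so t_{11335} = t_{15} = 5.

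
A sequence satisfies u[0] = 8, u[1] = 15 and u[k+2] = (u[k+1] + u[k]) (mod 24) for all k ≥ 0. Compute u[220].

u[0] = 8; u[1] = 15; u[2] = 23; u[3] = 14; u[4] = 13; u[5] = 3; u[6] = 16; u[7] = 19; u[8] = 11; u[9] = 6; u[10] = 17; u[11] = 23; u[12] = 16; u[13] = 15; u[14] = 7; u[15] = 22; u[16] = 5; u[17] = 3; u[18] = 8; u[19] = 11; u[20] = 19; u[21] = 6; u[22] = 1; u[23] = 7; u[24] = 8; u[25] = 15.
The sequence repeats with period 24.
So u[220] = u[0 + ((220-0) mod 24)] = u[4] = 13.

13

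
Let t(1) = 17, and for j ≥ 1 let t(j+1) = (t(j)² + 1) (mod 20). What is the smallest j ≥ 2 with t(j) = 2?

4

Computing terms: t(1) = 17,  t(2) = 10,  t(3) = 1,  t(4) = 2,  t(5) = 5,  t(6) = 6,  t(7) = 17.
The sequence repeats with period 6.
The value 2 first appears (with j ≥ 2) at t(4).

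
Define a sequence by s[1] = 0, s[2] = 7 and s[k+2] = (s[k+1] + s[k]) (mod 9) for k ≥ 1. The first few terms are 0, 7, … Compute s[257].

6

Computing terms: s[1] = 0,  s[2] = 7,  s[3] = 7,  s[4] = 5,  s[5] = 3,  s[6] = 8,  s[7] = 2,  s[8] = 1,  s[9] = 3,  s[10] = 4,  s[11] = 7,  s[12] = 2,  s[13] = 0,  s[14] = 2,  s[15] = 2,  s[16] = 4,  s[17] = 6,  s[18] = 1,  s[19] = 7,  s[20] = 8,  s[21] = 6,  s[22] = 5,  s[23] = 2,  s[24] = 7,  s[25] = 0,  s[26] = 7.
The sequence repeats with period 24.
(257 - 1) mod 24 = 16, so s[257] = s[17] = 6.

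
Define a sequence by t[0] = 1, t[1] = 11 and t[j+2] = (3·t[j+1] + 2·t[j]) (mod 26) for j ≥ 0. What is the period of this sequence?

We have t[0] = 1,  t[1] = 11,  t[2] = 9,  t[3] = 23,  t[4] = 9,  t[5] = 21,  t[6] = 3,  t[7] = 25,  t[8] = 3,  t[9] = 7,  t[10] = 1,  t[11] = 17,  t[12] = 1,  t[13] = 11.
Since (t[12], t[13]) = (t[0], t[1]) = (1, 11) (two consecutive terms determine the rest), the sequence is periodic with period 12.

12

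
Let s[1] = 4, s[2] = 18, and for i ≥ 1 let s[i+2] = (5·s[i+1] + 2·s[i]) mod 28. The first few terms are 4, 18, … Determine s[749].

2

We have s[1] = 4, s[2] = 18, s[3] = 14, s[4] = 22, s[5] = 26, s[6] = 6, s[7] = 26, s[8] = 2, s[9] = 6, s[10] = 6, s[11] = 14, s[12] = 26, s[13] = 18, s[14] = 2, s[15] = 18, s[16] = 10, s[17] = 2, s[18] = 2, s[19] = 14, s[20] = 18, s[21] = 6, s[22] = 10, s[23] = 6, s[24] = 22, s[25] = 10, s[26] = 10, s[27] = 14, s[28] = 6, s[29] = 2, s[30] = 22, s[31] = 2, s[32] = 26, s[33] = 22, s[34] = 22, s[35] = 14, s[36] = 2, s[37] = 10, s[38] = 26, s[39] = 10, s[40] = 18, s[41] = 26, s[42] = 26, s[43] = 14, s[44] = 10, s[45] = 22, s[46] = 18, s[47] = 22, s[48] = 6, s[49] = 18, s[50] = 18, s[51] = 14.
Since (s[50], s[51]) = (s[2], s[3]) = (18, 14) (two consecutive terms determine the rest), the sequence is eventually periodic: after a pre-period of length 1 it cycles with period 48.
For i ≥ 2, s[i] depends only on (i - 2) mod 48. (749 - 2) mod 48 = 27, so s[749] = s[29] = 2.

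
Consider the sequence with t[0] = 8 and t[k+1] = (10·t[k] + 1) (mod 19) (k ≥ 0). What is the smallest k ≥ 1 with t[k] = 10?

Computing terms: t[0] = 8,  t[1] = 5,  t[2] = 13,  t[3] = 17,  t[4] = 0,  t[5] = 1,  t[6] = 11,  t[7] = 16,  t[8] = 9,  t[9] = 15,  t[10] = 18,  t[11] = 10,  t[12] = 6,  t[13] = 4,  t[14] = 3,  t[15] = 12,  t[16] = 7,  t[17] = 14,  t[18] = 8.
The sequence repeats with period 18.
The value 10 first appears (with k ≥ 1) at t[11].

11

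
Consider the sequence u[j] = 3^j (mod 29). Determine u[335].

10

Listing terms: u[1] = 3; u[2] = 9; u[3] = 27; u[4] = 23; u[5] = 11; u[6] = 4; u[7] = 12; u[8] = 7; u[9] = 21; u[10] = 5; u[11] = 15; u[12] = 16; u[13] = 19; u[14] = 28; u[15] = 26; u[16] = 20; u[17] = 2; u[18] = 6; u[19] = 18; u[20] = 25; u[21] = 17; u[22] = 22; u[23] = 8; u[24] = 24; u[25] = 14; u[26] = 13; u[27] = 10; u[28] = 1; u[29] = 3.
The sequence repeats with period 28.
(335 - 1) mod 28 = 26, so u[335] = u[27] = 10.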